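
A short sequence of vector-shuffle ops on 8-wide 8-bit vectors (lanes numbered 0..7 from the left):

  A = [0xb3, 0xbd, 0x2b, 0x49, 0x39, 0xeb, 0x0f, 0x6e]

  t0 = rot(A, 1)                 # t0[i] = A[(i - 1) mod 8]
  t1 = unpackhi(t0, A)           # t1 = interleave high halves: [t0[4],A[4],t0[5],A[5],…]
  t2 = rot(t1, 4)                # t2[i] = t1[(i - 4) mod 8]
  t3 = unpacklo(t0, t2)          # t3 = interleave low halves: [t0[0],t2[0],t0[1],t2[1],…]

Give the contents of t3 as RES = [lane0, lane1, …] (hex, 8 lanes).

RES = [ 0x6e  0xeb  0xb3  0x0f  0xbd  0x0f  0x2b  0x6e ]

t0 = [0x6e, 0xb3, 0xbd, 0x2b, 0x49, 0x39, 0xeb, 0x0f]
t1 = [0x49, 0x39, 0x39, 0xeb, 0xeb, 0x0f, 0x0f, 0x6e]
t2 = [0xeb, 0x0f, 0x0f, 0x6e, 0x49, 0x39, 0x39, 0xeb]
t3 = [0x6e, 0xeb, 0xb3, 0x0f, 0xbd, 0x0f, 0x2b, 0x6e]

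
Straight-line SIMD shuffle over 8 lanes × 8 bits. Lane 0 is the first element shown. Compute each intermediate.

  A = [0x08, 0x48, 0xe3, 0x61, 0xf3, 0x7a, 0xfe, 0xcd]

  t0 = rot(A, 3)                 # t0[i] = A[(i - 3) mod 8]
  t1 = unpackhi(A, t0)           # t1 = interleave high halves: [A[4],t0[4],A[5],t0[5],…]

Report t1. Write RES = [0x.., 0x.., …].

t0 = [0x7a, 0xfe, 0xcd, 0x08, 0x48, 0xe3, 0x61, 0xf3]
t1 = [0xf3, 0x48, 0x7a, 0xe3, 0xfe, 0x61, 0xcd, 0xf3]

RES = [0xf3, 0x48, 0x7a, 0xe3, 0xfe, 0x61, 0xcd, 0xf3]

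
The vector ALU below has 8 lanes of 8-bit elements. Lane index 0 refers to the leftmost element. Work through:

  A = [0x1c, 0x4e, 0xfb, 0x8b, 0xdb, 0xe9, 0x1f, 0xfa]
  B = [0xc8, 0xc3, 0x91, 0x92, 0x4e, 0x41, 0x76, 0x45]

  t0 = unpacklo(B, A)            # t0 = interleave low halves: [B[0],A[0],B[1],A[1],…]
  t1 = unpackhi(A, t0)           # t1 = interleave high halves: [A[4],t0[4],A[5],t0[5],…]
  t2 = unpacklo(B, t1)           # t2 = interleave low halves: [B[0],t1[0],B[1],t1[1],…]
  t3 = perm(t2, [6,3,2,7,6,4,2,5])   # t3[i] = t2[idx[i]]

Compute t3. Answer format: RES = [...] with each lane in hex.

  t0: c8 1c c3 4e 91 fb 92 8b
  t1: db 91 e9 fb 1f 92 fa 8b
  t2: c8 db c3 91 91 e9 92 fb
  t3: 92 91 c3 fb 92 91 c3 e9

RES = [ 0x92  0x91  0xc3  0xfb  0x92  0x91  0xc3  0xe9 ]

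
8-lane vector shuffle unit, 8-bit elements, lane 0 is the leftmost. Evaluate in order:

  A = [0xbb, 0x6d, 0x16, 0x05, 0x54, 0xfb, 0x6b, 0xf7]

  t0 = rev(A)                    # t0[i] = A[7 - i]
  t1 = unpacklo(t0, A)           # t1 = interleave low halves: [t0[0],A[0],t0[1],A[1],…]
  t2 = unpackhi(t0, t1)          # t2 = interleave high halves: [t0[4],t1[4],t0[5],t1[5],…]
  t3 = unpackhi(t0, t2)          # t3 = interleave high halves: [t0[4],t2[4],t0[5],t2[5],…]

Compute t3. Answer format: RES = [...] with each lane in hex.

  t0: f7 6b fb 54 05 16 6d bb
  t1: f7 bb 6b 6d fb 16 54 05
  t2: 05 fb 16 16 6d 54 bb 05
  t3: 05 6d 16 54 6d bb bb 05

RES = [ 0x05  0x6d  0x16  0x54  0x6d  0xbb  0xbb  0x05 ]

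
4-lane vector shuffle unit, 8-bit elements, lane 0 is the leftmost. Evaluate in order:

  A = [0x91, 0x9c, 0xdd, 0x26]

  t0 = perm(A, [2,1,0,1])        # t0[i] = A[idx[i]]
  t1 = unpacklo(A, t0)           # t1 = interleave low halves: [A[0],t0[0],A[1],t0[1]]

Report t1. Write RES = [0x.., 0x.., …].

RES = [ 0x91  0xdd  0x9c  0x9c ]

  t0: dd 9c 91 9c
  t1: 91 dd 9c 9c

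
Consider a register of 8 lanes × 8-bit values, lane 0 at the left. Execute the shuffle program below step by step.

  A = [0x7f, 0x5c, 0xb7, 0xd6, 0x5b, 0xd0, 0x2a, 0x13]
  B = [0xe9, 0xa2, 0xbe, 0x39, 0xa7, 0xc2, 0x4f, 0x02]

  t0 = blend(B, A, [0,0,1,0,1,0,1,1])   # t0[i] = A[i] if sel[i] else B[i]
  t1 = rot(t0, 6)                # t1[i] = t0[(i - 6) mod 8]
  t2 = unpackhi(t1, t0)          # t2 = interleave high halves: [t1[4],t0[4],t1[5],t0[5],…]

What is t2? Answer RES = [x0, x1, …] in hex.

→ t0 |e9|a2|b7|39|5b|c2|2a|13|
→ t1 |b7|39|5b|c2|2a|13|e9|a2|
→ t2 |2a|5b|13|c2|e9|2a|a2|13|

RES = [0x2a, 0x5b, 0x13, 0xc2, 0xe9, 0x2a, 0xa2, 0x13]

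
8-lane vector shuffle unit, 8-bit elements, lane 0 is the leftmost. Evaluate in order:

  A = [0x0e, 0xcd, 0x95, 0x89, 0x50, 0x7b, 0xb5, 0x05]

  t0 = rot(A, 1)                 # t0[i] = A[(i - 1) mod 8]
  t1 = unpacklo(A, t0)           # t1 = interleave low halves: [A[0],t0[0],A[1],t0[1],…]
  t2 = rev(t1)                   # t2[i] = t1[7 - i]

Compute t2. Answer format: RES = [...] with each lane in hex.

→ t0 |05|0e|cd|95|89|50|7b|b5|
→ t1 |0e|05|cd|0e|95|cd|89|95|
→ t2 |95|89|cd|95|0e|cd|05|0e|

RES = [ 0x95  0x89  0xcd  0x95  0x0e  0xcd  0x05  0x0e ]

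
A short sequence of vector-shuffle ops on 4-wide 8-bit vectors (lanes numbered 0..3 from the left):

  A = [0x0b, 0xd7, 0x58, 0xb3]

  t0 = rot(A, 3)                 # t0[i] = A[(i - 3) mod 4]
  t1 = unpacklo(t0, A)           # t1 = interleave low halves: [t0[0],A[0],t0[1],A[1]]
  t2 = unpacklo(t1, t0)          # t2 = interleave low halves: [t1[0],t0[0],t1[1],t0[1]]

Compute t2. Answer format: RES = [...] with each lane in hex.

→ t0 |d7|58|b3|0b|
→ t1 |d7|0b|58|d7|
→ t2 |d7|d7|0b|58|

RES = [ 0xd7  0xd7  0x0b  0x58 ]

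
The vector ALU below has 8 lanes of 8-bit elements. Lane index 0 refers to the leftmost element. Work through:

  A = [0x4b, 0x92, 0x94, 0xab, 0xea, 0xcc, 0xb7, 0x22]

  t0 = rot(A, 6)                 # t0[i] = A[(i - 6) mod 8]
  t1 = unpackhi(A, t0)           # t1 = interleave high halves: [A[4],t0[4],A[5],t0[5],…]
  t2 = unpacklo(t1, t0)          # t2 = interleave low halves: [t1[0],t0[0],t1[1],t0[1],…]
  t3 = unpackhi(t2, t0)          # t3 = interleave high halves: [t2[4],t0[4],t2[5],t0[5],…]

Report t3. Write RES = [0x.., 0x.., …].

  t0: 94 ab ea cc b7 22 4b 92
  t1: ea b7 cc 22 b7 4b 22 92
  t2: ea 94 b7 ab cc ea 22 cc
  t3: cc b7 ea 22 22 4b cc 92

RES = [ 0xcc  0xb7  0xea  0x22  0x22  0x4b  0xcc  0x92 ]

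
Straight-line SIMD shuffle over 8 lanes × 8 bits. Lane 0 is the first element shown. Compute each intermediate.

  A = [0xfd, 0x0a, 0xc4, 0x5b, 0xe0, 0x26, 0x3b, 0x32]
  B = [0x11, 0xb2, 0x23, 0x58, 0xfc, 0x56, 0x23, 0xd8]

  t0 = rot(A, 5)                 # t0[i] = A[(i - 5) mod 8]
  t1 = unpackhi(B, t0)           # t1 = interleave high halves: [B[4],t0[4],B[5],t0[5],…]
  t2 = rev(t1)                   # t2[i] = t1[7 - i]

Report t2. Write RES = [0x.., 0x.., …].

RES = [ 0xc4  0xd8  0x0a  0x23  0xfd  0x56  0x32  0xfc ]

t0 = [0x5b, 0xe0, 0x26, 0x3b, 0x32, 0xfd, 0x0a, 0xc4]
t1 = [0xfc, 0x32, 0x56, 0xfd, 0x23, 0x0a, 0xd8, 0xc4]
t2 = [0xc4, 0xd8, 0x0a, 0x23, 0xfd, 0x56, 0x32, 0xfc]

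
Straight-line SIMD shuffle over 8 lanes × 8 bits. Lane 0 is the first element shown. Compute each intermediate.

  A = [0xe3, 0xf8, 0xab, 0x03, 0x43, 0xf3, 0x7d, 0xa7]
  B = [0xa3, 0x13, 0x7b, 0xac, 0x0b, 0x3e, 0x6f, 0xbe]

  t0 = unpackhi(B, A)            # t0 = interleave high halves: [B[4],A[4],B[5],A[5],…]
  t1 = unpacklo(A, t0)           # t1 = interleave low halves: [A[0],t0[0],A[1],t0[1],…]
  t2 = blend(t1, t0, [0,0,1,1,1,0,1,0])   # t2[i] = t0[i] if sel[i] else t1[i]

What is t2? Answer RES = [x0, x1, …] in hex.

t0 = [0x0b, 0x43, 0x3e, 0xf3, 0x6f, 0x7d, 0xbe, 0xa7]
t1 = [0xe3, 0x0b, 0xf8, 0x43, 0xab, 0x3e, 0x03, 0xf3]
t2 = [0xe3, 0x0b, 0x3e, 0xf3, 0x6f, 0x3e, 0xbe, 0xf3]

RES = [ 0xe3  0x0b  0x3e  0xf3  0x6f  0x3e  0xbe  0xf3 ]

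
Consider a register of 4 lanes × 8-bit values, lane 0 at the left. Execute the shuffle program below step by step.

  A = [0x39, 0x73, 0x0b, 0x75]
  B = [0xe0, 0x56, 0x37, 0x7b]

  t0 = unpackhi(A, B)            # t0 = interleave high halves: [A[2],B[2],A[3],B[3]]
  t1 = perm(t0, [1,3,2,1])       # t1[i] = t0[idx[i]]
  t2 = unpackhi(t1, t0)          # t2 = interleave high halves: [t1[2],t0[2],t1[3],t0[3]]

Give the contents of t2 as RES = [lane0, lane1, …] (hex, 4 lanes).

t0 = [0x0b, 0x37, 0x75, 0x7b]
t1 = [0x37, 0x7b, 0x75, 0x37]
t2 = [0x75, 0x75, 0x37, 0x7b]

RES = [ 0x75  0x75  0x37  0x7b ]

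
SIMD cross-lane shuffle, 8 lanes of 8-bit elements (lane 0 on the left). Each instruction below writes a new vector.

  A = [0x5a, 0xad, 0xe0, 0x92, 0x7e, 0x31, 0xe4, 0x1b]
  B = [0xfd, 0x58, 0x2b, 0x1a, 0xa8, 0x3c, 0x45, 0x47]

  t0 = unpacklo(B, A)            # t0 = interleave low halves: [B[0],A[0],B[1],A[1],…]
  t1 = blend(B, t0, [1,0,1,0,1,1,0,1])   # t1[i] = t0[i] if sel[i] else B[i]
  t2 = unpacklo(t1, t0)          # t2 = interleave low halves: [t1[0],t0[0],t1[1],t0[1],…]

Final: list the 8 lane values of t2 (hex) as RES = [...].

RES = [0xfd, 0xfd, 0x58, 0x5a, 0x58, 0x58, 0x1a, 0xad]

→ t0 |fd|5a|58|ad|2b|e0|1a|92|
→ t1 |fd|58|58|1a|2b|e0|45|92|
→ t2 |fd|fd|58|5a|58|58|1a|ad|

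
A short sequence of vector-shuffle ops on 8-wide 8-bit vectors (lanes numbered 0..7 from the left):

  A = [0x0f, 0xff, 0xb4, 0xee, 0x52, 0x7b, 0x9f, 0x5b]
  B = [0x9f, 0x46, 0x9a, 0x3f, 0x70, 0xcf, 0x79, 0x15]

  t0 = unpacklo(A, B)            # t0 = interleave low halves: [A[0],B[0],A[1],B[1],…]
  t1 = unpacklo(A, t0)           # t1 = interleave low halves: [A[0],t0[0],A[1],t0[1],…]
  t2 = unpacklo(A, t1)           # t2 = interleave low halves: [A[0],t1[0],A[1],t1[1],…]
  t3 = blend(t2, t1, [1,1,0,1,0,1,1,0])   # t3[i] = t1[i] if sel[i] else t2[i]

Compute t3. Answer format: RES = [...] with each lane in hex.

t0 = [0x0f, 0x9f, 0xff, 0x46, 0xb4, 0x9a, 0xee, 0x3f]
t1 = [0x0f, 0x0f, 0xff, 0x9f, 0xb4, 0xff, 0xee, 0x46]
t2 = [0x0f, 0x0f, 0xff, 0x0f, 0xb4, 0xff, 0xee, 0x9f]
t3 = [0x0f, 0x0f, 0xff, 0x9f, 0xb4, 0xff, 0xee, 0x9f]

RES = [ 0x0f  0x0f  0xff  0x9f  0xb4  0xff  0xee  0x9f ]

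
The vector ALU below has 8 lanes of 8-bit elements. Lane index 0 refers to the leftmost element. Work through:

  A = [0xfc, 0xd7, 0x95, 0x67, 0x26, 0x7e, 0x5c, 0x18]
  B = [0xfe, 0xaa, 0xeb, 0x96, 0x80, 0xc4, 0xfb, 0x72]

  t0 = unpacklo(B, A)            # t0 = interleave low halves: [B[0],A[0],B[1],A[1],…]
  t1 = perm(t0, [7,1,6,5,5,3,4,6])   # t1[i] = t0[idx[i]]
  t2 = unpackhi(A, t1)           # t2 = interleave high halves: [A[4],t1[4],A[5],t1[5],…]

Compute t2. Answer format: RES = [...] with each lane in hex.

RES = [ 0x26  0x95  0x7e  0xd7  0x5c  0xeb  0x18  0x96 ]

  t0: fe fc aa d7 eb 95 96 67
  t1: 67 fc 96 95 95 d7 eb 96
  t2: 26 95 7e d7 5c eb 18 96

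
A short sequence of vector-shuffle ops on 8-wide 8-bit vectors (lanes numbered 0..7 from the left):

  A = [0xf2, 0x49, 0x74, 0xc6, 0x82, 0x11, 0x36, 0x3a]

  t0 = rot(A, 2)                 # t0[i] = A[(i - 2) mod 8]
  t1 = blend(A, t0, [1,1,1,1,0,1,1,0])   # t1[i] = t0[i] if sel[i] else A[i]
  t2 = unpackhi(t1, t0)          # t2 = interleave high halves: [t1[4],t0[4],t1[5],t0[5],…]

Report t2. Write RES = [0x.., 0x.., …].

RES = [0x82, 0x74, 0xc6, 0xc6, 0x82, 0x82, 0x3a, 0x11]

t0 = [0x36, 0x3a, 0xf2, 0x49, 0x74, 0xc6, 0x82, 0x11]
t1 = [0x36, 0x3a, 0xf2, 0x49, 0x82, 0xc6, 0x82, 0x3a]
t2 = [0x82, 0x74, 0xc6, 0xc6, 0x82, 0x82, 0x3a, 0x11]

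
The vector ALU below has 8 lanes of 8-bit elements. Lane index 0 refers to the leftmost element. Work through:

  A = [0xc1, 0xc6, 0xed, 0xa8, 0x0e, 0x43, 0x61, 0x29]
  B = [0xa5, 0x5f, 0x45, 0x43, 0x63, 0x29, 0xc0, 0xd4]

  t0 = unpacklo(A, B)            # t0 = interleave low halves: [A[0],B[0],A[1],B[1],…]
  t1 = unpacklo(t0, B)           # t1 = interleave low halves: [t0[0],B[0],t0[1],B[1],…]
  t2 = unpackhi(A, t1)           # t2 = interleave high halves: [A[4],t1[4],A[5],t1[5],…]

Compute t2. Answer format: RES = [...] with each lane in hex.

t0 = [0xc1, 0xa5, 0xc6, 0x5f, 0xed, 0x45, 0xa8, 0x43]
t1 = [0xc1, 0xa5, 0xa5, 0x5f, 0xc6, 0x45, 0x5f, 0x43]
t2 = [0x0e, 0xc6, 0x43, 0x45, 0x61, 0x5f, 0x29, 0x43]

RES = [0x0e, 0xc6, 0x43, 0x45, 0x61, 0x5f, 0x29, 0x43]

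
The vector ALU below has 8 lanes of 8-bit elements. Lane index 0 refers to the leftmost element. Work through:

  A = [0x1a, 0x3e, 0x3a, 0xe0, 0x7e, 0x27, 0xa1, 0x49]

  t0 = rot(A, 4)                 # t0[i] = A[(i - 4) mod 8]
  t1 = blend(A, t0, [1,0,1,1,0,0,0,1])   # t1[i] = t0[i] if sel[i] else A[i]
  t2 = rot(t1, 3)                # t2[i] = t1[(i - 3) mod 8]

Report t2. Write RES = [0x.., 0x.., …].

t0 = [0x7e, 0x27, 0xa1, 0x49, 0x1a, 0x3e, 0x3a, 0xe0]
t1 = [0x7e, 0x3e, 0xa1, 0x49, 0x7e, 0x27, 0xa1, 0xe0]
t2 = [0x27, 0xa1, 0xe0, 0x7e, 0x3e, 0xa1, 0x49, 0x7e]

RES = [0x27, 0xa1, 0xe0, 0x7e, 0x3e, 0xa1, 0x49, 0x7e]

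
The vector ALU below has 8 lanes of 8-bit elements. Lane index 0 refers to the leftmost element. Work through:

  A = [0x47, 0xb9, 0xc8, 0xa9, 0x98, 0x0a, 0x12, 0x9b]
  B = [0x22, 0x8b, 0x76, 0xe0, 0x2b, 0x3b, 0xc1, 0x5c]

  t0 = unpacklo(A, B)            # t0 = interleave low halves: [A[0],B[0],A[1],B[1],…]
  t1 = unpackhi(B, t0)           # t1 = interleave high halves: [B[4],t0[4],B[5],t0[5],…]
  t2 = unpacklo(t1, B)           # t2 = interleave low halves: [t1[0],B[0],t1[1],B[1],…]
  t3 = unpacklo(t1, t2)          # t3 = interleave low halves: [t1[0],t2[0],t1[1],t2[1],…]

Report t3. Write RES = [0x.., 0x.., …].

→ t0 |47|22|b9|8b|c8|76|a9|e0|
→ t1 |2b|c8|3b|76|c1|a9|5c|e0|
→ t2 |2b|22|c8|8b|3b|76|76|e0|
→ t3 |2b|2b|c8|22|3b|c8|76|8b|

RES = [0x2b, 0x2b, 0xc8, 0x22, 0x3b, 0xc8, 0x76, 0x8b]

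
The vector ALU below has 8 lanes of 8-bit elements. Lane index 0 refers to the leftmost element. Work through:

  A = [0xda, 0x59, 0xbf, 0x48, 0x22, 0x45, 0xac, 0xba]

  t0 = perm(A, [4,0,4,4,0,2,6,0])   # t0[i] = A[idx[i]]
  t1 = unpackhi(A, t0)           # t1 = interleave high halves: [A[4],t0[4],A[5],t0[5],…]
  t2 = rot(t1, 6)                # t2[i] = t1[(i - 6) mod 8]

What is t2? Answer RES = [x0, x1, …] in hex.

RES = [0x45, 0xbf, 0xac, 0xac, 0xba, 0xda, 0x22, 0xda]

  t0: 22 da 22 22 da bf ac da
  t1: 22 da 45 bf ac ac ba da
  t2: 45 bf ac ac ba da 22 da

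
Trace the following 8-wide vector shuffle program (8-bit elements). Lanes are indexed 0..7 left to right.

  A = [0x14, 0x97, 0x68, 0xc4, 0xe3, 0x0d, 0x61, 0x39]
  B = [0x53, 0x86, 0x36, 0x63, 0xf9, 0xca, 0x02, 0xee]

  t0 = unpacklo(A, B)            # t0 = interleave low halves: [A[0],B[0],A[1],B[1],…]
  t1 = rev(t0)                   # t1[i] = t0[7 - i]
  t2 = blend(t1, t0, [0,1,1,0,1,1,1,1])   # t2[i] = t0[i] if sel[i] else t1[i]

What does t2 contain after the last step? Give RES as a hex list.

RES = [ 0x63  0x53  0x97  0x68  0x68  0x36  0xc4  0x63 ]

→ t0 |14|53|97|86|68|36|c4|63|
→ t1 |63|c4|36|68|86|97|53|14|
→ t2 |63|53|97|68|68|36|c4|63|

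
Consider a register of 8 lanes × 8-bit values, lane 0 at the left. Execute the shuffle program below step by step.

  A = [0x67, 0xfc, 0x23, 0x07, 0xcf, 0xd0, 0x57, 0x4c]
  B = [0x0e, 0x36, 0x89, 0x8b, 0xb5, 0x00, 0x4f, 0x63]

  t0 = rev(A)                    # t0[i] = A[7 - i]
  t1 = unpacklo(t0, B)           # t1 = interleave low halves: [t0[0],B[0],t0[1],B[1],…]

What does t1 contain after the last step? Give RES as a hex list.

RES = [ 0x4c  0x0e  0x57  0x36  0xd0  0x89  0xcf  0x8b ]

  t0: 4c 57 d0 cf 07 23 fc 67
  t1: 4c 0e 57 36 d0 89 cf 8b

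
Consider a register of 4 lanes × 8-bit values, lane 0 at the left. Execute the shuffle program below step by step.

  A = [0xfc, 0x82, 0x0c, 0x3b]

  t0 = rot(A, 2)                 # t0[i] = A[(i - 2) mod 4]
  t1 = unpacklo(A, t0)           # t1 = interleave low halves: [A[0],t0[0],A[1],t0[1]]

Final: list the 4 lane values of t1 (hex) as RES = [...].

RES = [ 0xfc  0x0c  0x82  0x3b ]

t0 = [0x0c, 0x3b, 0xfc, 0x82]
t1 = [0xfc, 0x0c, 0x82, 0x3b]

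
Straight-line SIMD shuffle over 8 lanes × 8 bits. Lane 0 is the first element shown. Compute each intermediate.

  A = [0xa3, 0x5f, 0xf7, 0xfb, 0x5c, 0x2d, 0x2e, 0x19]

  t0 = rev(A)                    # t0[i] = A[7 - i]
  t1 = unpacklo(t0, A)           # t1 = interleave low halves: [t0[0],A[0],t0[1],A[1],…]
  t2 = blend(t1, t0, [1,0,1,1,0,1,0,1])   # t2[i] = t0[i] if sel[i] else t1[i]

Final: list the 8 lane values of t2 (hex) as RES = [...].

RES = [ 0x19  0xa3  0x2d  0x5c  0x2d  0xf7  0x5c  0xa3 ]

→ t0 |19|2e|2d|5c|fb|f7|5f|a3|
→ t1 |19|a3|2e|5f|2d|f7|5c|fb|
→ t2 |19|a3|2d|5c|2d|f7|5c|a3|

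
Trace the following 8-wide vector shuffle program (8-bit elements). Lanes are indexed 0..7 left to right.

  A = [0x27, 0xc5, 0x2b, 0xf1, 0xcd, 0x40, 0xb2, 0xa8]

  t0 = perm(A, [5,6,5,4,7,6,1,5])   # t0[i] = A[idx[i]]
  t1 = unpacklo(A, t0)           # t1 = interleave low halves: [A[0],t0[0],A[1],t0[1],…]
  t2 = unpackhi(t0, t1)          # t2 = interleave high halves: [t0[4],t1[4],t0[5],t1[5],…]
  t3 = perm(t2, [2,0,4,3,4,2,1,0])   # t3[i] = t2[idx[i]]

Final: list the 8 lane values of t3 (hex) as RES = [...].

RES = [ 0xb2  0xa8  0xc5  0x40  0xc5  0xb2  0x2b  0xa8 ]

t0 = [0x40, 0xb2, 0x40, 0xcd, 0xa8, 0xb2, 0xc5, 0x40]
t1 = [0x27, 0x40, 0xc5, 0xb2, 0x2b, 0x40, 0xf1, 0xcd]
t2 = [0xa8, 0x2b, 0xb2, 0x40, 0xc5, 0xf1, 0x40, 0xcd]
t3 = [0xb2, 0xa8, 0xc5, 0x40, 0xc5, 0xb2, 0x2b, 0xa8]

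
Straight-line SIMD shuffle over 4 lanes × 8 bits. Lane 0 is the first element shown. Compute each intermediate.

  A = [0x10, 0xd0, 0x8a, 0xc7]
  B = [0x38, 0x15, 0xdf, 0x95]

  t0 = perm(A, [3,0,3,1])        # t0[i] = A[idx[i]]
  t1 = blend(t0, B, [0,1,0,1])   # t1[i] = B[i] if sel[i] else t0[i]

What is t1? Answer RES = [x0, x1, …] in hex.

RES = [ 0xc7  0x15  0xc7  0x95 ]

  t0: c7 10 c7 d0
  t1: c7 15 c7 95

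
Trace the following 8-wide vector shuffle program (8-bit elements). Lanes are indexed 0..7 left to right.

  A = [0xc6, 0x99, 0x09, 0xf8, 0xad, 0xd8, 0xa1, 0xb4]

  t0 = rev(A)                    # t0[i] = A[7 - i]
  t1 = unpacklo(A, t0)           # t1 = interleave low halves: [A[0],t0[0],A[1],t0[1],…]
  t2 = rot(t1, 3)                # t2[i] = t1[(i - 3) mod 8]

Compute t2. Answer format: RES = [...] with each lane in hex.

→ t0 |b4|a1|d8|ad|f8|09|99|c6|
→ t1 |c6|b4|99|a1|09|d8|f8|ad|
→ t2 |d8|f8|ad|c6|b4|99|a1|09|

RES = [ 0xd8  0xf8  0xad  0xc6  0xb4  0x99  0xa1  0x09 ]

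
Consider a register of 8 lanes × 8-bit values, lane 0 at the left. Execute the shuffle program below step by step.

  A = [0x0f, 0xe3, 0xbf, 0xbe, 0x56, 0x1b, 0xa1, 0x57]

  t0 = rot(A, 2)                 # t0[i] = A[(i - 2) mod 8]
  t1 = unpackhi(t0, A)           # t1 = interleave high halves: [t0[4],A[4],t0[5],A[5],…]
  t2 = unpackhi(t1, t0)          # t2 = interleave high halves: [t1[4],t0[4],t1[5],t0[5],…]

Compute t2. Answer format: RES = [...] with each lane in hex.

RES = [0x56, 0xbf, 0xa1, 0xbe, 0x1b, 0x56, 0x57, 0x1b]

→ t0 |a1|57|0f|e3|bf|be|56|1b|
→ t1 |bf|56|be|1b|56|a1|1b|57|
→ t2 |56|bf|a1|be|1b|56|57|1b|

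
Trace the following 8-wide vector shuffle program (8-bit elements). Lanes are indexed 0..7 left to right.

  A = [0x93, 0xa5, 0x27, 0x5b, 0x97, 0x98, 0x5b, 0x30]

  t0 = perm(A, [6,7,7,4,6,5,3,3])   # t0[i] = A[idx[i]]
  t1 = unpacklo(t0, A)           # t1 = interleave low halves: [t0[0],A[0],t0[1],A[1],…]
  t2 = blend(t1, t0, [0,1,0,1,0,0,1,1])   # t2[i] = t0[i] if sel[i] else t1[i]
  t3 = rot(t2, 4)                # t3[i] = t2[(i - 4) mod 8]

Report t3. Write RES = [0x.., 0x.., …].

RES = [ 0x30  0x27  0x5b  0x5b  0x5b  0x30  0x30  0x97 ]

→ t0 |5b|30|30|97|5b|98|5b|5b|
→ t1 |5b|93|30|a5|30|27|97|5b|
→ t2 |5b|30|30|97|30|27|5b|5b|
→ t3 |30|27|5b|5b|5b|30|30|97|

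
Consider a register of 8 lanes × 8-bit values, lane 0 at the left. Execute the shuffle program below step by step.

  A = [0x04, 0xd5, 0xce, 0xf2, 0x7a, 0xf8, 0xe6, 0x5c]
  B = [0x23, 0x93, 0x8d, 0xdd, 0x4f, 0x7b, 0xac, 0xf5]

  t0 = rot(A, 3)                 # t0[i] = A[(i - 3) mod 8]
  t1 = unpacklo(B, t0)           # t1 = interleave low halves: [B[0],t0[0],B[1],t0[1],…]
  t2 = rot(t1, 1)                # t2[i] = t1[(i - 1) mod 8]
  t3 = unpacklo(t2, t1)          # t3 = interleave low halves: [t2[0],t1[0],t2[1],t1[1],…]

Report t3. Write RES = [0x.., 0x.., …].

  t0: f8 e6 5c 04 d5 ce f2 7a
  t1: 23 f8 93 e6 8d 5c dd 04
  t2: 04 23 f8 93 e6 8d 5c dd
  t3: 04 23 23 f8 f8 93 93 e6

RES = [0x04, 0x23, 0x23, 0xf8, 0xf8, 0x93, 0x93, 0xe6]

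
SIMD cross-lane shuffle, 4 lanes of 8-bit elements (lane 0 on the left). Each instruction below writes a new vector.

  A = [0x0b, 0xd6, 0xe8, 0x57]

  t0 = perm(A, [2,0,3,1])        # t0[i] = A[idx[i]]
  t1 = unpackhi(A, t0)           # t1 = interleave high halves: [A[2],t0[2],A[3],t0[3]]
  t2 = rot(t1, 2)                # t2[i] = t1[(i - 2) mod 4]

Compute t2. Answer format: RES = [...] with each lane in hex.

t0 = [0xe8, 0x0b, 0x57, 0xd6]
t1 = [0xe8, 0x57, 0x57, 0xd6]
t2 = [0x57, 0xd6, 0xe8, 0x57]

RES = [ 0x57  0xd6  0xe8  0x57 ]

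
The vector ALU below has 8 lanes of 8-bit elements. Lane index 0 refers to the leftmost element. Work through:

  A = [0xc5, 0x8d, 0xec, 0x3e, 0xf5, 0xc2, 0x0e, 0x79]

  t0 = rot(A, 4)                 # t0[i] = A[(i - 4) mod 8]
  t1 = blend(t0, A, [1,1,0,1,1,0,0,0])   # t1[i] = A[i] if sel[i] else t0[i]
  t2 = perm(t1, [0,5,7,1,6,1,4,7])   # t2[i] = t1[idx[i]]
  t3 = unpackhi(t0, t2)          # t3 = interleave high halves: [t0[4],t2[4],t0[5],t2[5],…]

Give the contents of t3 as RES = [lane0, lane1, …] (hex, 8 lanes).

RES = [ 0xc5  0xec  0x8d  0x8d  0xec  0xf5  0x3e  0x3e ]

→ t0 |f5|c2|0e|79|c5|8d|ec|3e|
→ t1 |c5|8d|0e|3e|f5|8d|ec|3e|
→ t2 |c5|8d|3e|8d|ec|8d|f5|3e|
→ t3 |c5|ec|8d|8d|ec|f5|3e|3e|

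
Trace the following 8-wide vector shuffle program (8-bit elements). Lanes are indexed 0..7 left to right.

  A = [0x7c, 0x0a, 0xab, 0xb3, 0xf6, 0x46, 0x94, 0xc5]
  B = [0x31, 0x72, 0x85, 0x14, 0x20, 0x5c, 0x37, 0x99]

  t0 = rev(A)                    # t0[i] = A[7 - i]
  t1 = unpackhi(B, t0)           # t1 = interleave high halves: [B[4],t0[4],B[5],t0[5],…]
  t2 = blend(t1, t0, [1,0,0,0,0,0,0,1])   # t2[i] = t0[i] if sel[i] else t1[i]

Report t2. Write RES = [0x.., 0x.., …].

→ t0 |c5|94|46|f6|b3|ab|0a|7c|
→ t1 |20|b3|5c|ab|37|0a|99|7c|
→ t2 |c5|b3|5c|ab|37|0a|99|7c|

RES = [0xc5, 0xb3, 0x5c, 0xab, 0x37, 0x0a, 0x99, 0x7c]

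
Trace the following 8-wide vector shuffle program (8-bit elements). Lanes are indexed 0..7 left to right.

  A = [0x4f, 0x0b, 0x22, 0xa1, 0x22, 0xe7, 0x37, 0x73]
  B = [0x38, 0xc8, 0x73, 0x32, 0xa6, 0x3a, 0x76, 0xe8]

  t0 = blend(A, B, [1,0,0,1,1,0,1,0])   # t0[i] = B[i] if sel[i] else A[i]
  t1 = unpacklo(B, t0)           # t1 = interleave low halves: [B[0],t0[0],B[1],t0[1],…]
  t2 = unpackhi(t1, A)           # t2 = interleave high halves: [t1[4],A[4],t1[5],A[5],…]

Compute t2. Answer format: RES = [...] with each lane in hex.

t0 = [0x38, 0x0b, 0x22, 0x32, 0xa6, 0xe7, 0x76, 0x73]
t1 = [0x38, 0x38, 0xc8, 0x0b, 0x73, 0x22, 0x32, 0x32]
t2 = [0x73, 0x22, 0x22, 0xe7, 0x32, 0x37, 0x32, 0x73]

RES = [0x73, 0x22, 0x22, 0xe7, 0x32, 0x37, 0x32, 0x73]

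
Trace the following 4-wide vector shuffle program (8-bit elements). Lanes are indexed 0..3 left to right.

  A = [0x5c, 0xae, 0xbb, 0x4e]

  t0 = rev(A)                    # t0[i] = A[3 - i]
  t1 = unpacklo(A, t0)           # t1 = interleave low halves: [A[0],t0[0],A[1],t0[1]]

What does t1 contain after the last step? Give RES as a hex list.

RES = [0x5c, 0x4e, 0xae, 0xbb]

→ t0 |4e|bb|ae|5c|
→ t1 |5c|4e|ae|bb|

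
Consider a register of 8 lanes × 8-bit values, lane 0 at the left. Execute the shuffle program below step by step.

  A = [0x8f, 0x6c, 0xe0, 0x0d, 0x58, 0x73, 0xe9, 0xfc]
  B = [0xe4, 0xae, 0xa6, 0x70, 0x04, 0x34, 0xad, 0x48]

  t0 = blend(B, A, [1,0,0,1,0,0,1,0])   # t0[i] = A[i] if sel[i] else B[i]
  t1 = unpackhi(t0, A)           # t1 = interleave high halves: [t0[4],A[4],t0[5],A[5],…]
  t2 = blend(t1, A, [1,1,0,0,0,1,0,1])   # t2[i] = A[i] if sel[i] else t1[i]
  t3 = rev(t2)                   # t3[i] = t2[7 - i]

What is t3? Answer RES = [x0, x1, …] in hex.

  t0: 8f ae a6 0d 04 34 e9 48
  t1: 04 58 34 73 e9 e9 48 fc
  t2: 8f 6c 34 73 e9 73 48 fc
  t3: fc 48 73 e9 73 34 6c 8f

RES = [0xfc, 0x48, 0x73, 0xe9, 0x73, 0x34, 0x6c, 0x8f]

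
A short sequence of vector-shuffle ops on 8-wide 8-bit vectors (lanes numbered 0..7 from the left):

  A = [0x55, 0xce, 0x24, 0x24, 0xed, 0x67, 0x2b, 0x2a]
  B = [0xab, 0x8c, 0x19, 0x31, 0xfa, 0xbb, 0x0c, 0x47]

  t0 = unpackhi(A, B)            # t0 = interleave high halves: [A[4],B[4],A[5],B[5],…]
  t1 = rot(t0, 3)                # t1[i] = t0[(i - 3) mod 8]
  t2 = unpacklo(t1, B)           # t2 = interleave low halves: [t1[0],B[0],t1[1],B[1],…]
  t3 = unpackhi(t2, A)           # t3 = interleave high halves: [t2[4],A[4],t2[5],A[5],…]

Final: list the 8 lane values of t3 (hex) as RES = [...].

→ t0 |ed|fa|67|bb|2b|0c|2a|47|
→ t1 |0c|2a|47|ed|fa|67|bb|2b|
→ t2 |0c|ab|2a|8c|47|19|ed|31|
→ t3 |47|ed|19|67|ed|2b|31|2a|

RES = [ 0x47  0xed  0x19  0x67  0xed  0x2b  0x31  0x2a ]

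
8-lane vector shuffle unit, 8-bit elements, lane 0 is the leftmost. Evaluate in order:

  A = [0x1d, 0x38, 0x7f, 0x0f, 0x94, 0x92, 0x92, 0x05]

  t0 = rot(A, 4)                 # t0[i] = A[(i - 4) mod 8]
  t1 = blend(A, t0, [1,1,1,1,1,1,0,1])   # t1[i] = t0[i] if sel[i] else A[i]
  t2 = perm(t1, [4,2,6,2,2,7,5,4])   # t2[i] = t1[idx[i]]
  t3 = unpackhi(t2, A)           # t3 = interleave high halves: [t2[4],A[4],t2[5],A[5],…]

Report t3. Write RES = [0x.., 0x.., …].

→ t0 |94|92|92|05|1d|38|7f|0f|
→ t1 |94|92|92|05|1d|38|92|0f|
→ t2 |1d|92|92|92|92|0f|38|1d|
→ t3 |92|94|0f|92|38|92|1d|05|

RES = [0x92, 0x94, 0x0f, 0x92, 0x38, 0x92, 0x1d, 0x05]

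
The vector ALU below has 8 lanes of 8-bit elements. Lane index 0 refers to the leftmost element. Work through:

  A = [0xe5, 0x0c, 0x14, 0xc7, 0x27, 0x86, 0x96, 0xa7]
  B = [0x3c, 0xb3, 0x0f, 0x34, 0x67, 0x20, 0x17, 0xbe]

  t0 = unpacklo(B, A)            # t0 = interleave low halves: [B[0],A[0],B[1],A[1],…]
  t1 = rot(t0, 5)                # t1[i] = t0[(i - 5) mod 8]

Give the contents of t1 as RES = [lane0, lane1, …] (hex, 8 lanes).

→ t0 |3c|e5|b3|0c|0f|14|34|c7|
→ t1 |0c|0f|14|34|c7|3c|e5|b3|

RES = [0x0c, 0x0f, 0x14, 0x34, 0xc7, 0x3c, 0xe5, 0xb3]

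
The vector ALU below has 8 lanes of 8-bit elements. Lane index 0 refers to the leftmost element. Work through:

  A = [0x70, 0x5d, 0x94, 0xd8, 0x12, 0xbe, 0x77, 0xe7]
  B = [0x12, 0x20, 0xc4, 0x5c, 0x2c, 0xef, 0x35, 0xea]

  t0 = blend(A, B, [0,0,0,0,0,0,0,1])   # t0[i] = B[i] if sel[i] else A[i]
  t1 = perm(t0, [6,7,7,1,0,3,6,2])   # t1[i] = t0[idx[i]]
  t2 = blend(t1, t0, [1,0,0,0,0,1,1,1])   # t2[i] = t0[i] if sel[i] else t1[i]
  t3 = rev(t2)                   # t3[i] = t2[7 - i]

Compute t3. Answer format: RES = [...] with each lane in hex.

RES = [0xea, 0x77, 0xbe, 0x70, 0x5d, 0xea, 0xea, 0x70]

t0 = [0x70, 0x5d, 0x94, 0xd8, 0x12, 0xbe, 0x77, 0xea]
t1 = [0x77, 0xea, 0xea, 0x5d, 0x70, 0xd8, 0x77, 0x94]
t2 = [0x70, 0xea, 0xea, 0x5d, 0x70, 0xbe, 0x77, 0xea]
t3 = [0xea, 0x77, 0xbe, 0x70, 0x5d, 0xea, 0xea, 0x70]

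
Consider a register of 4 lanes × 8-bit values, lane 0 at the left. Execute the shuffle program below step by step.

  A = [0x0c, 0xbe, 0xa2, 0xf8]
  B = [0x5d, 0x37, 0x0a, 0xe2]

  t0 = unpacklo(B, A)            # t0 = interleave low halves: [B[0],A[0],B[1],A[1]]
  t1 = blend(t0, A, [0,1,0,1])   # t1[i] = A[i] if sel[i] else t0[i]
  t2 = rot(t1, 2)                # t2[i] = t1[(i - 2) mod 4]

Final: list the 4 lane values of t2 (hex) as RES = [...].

RES = [ 0x37  0xf8  0x5d  0xbe ]

  t0: 5d 0c 37 be
  t1: 5d be 37 f8
  t2: 37 f8 5d be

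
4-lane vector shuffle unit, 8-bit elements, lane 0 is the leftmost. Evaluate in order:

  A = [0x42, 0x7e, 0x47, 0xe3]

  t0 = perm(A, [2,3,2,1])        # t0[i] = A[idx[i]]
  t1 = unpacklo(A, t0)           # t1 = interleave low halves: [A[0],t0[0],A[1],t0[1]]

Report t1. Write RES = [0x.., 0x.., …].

RES = [ 0x42  0x47  0x7e  0xe3 ]

→ t0 |47|e3|47|7e|
→ t1 |42|47|7e|e3|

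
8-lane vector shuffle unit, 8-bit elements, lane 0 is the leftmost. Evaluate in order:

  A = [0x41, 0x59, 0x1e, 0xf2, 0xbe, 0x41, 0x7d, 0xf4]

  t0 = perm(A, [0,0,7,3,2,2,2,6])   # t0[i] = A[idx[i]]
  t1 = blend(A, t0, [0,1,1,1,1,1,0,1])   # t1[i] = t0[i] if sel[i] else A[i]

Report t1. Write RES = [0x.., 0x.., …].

  t0: 41 41 f4 f2 1e 1e 1e 7d
  t1: 41 41 f4 f2 1e 1e 7d 7d

RES = [ 0x41  0x41  0xf4  0xf2  0x1e  0x1e  0x7d  0x7d ]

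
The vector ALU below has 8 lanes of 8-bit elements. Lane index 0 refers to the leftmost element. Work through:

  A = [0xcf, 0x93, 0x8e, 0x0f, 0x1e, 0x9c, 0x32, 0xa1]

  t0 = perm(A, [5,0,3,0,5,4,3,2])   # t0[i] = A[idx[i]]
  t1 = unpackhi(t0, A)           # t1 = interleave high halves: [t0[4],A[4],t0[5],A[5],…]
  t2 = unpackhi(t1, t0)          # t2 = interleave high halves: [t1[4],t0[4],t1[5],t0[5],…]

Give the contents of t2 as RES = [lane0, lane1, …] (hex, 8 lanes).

RES = [ 0x0f  0x9c  0x32  0x1e  0x8e  0x0f  0xa1  0x8e ]

  t0: 9c cf 0f cf 9c 1e 0f 8e
  t1: 9c 1e 1e 9c 0f 32 8e a1
  t2: 0f 9c 32 1e 8e 0f a1 8e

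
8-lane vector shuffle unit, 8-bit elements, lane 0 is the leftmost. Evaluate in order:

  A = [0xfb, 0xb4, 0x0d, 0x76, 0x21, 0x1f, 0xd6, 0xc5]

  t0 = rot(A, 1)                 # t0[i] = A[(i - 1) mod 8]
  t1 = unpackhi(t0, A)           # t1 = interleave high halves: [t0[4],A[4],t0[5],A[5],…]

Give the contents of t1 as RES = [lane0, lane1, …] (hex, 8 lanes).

RES = [0x76, 0x21, 0x21, 0x1f, 0x1f, 0xd6, 0xd6, 0xc5]

  t0: c5 fb b4 0d 76 21 1f d6
  t1: 76 21 21 1f 1f d6 d6 c5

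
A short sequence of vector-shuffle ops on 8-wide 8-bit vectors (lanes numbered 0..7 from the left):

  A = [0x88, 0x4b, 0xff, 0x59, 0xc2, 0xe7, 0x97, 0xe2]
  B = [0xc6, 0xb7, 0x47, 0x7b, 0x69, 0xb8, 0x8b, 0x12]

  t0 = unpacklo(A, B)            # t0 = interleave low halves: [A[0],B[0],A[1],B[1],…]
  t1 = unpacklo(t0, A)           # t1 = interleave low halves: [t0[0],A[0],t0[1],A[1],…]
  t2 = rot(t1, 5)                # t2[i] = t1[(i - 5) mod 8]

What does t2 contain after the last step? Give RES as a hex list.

RES = [0x4b, 0x4b, 0xff, 0xb7, 0x59, 0x88, 0x88, 0xc6]

→ t0 |88|c6|4b|b7|ff|47|59|7b|
→ t1 |88|88|c6|4b|4b|ff|b7|59|
→ t2 |4b|4b|ff|b7|59|88|88|c6|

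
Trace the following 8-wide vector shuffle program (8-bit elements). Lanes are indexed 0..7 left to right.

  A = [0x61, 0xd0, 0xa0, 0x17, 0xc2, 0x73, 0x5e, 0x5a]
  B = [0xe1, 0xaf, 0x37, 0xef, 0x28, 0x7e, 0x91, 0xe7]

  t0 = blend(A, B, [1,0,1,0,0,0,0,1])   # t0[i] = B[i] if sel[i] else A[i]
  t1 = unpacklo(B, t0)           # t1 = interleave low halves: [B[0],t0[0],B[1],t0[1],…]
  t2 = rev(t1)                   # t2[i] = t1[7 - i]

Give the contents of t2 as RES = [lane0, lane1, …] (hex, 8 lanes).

  t0: e1 d0 37 17 c2 73 5e e7
  t1: e1 e1 af d0 37 37 ef 17
  t2: 17 ef 37 37 d0 af e1 e1

RES = [ 0x17  0xef  0x37  0x37  0xd0  0xaf  0xe1  0xe1 ]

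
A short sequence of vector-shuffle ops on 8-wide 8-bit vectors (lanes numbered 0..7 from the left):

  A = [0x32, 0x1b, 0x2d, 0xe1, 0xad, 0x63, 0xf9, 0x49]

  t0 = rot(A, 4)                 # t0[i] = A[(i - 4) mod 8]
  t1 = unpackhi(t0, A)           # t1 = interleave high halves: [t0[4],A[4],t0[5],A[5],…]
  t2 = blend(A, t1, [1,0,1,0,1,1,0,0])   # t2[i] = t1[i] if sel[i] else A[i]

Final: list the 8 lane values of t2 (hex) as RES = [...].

RES = [0x32, 0x1b, 0x1b, 0xe1, 0x2d, 0xf9, 0xf9, 0x49]

t0 = [0xad, 0x63, 0xf9, 0x49, 0x32, 0x1b, 0x2d, 0xe1]
t1 = [0x32, 0xad, 0x1b, 0x63, 0x2d, 0xf9, 0xe1, 0x49]
t2 = [0x32, 0x1b, 0x1b, 0xe1, 0x2d, 0xf9, 0xf9, 0x49]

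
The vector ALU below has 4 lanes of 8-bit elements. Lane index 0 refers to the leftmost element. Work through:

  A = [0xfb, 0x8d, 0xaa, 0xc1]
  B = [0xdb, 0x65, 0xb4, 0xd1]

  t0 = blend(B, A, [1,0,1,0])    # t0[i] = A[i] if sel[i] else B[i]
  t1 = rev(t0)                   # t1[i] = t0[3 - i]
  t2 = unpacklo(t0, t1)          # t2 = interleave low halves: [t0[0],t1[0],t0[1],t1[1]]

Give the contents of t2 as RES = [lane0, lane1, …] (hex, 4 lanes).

RES = [ 0xfb  0xd1  0x65  0xaa ]

  t0: fb 65 aa d1
  t1: d1 aa 65 fb
  t2: fb d1 65 aa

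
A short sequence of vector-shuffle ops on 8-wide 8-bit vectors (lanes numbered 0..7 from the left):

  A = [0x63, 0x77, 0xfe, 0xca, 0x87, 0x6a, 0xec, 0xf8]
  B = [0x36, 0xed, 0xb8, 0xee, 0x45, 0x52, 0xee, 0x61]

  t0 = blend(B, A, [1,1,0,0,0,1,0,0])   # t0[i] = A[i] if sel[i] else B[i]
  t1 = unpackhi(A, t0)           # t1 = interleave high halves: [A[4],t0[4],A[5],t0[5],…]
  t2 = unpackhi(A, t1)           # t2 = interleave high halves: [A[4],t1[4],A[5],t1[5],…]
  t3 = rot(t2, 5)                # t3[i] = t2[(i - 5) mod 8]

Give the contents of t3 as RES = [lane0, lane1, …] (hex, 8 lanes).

RES = [0xee, 0xec, 0xf8, 0xf8, 0x61, 0x87, 0xec, 0x6a]

→ t0 |63|77|b8|ee|45|6a|ee|61|
→ t1 |87|45|6a|6a|ec|ee|f8|61|
→ t2 |87|ec|6a|ee|ec|f8|f8|61|
→ t3 |ee|ec|f8|f8|61|87|ec|6a|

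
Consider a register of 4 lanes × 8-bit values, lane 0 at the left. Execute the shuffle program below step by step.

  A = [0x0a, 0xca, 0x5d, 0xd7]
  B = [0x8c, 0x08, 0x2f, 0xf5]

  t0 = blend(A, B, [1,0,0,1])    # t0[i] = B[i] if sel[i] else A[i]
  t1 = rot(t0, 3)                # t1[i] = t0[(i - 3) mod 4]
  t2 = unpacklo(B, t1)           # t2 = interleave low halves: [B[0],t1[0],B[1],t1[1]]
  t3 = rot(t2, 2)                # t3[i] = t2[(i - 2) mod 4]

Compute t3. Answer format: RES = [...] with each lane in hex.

  t0: 8c ca 5d f5
  t1: ca 5d f5 8c
  t2: 8c ca 08 5d
  t3: 08 5d 8c ca

RES = [0x08, 0x5d, 0x8c, 0xca]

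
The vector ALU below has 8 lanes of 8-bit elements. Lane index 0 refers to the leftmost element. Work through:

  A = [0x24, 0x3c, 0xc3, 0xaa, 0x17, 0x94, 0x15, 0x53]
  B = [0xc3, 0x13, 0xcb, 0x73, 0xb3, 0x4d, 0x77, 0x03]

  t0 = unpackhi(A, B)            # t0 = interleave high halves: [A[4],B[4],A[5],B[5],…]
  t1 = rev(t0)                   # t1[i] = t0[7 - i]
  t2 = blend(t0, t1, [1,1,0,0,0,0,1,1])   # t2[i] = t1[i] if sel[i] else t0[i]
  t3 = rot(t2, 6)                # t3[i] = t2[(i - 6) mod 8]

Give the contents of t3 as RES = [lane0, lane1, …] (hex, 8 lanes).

→ t0 |17|b3|94|4d|15|77|53|03|
→ t1 |03|53|77|15|4d|94|b3|17|
→ t2 |03|53|94|4d|15|77|b3|17|
→ t3 |94|4d|15|77|b3|17|03|53|

RES = [0x94, 0x4d, 0x15, 0x77, 0xb3, 0x17, 0x03, 0x53]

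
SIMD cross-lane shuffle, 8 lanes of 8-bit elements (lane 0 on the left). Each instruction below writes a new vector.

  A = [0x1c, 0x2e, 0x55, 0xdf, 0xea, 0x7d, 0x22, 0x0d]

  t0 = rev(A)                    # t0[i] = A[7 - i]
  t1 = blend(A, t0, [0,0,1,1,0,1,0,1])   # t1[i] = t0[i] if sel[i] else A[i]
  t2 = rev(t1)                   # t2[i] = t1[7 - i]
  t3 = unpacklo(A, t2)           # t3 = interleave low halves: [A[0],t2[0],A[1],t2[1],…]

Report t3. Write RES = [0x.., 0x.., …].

  t0: 0d 22 7d ea df 55 2e 1c
  t1: 1c 2e 7d ea ea 55 22 1c
  t2: 1c 22 55 ea ea 7d 2e 1c
  t3: 1c 1c 2e 22 55 55 df ea

RES = [ 0x1c  0x1c  0x2e  0x22  0x55  0x55  0xdf  0xea ]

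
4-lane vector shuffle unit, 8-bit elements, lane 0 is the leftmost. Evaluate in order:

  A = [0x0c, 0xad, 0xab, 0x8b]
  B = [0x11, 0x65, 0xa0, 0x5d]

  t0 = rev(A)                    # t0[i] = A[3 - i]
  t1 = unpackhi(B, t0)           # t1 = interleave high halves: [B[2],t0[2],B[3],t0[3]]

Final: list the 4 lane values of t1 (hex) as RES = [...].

  t0: 8b ab ad 0c
  t1: a0 ad 5d 0c

RES = [ 0xa0  0xad  0x5d  0x0c ]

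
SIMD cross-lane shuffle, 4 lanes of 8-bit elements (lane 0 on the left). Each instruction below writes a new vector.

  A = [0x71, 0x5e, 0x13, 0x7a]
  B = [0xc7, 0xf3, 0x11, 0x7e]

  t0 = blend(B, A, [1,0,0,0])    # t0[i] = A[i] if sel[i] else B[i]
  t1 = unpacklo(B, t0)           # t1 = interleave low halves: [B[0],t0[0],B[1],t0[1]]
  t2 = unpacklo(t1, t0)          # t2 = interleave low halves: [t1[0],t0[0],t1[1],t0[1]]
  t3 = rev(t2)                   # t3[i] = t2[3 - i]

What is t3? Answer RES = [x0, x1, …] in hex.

RES = [0xf3, 0x71, 0x71, 0xc7]

  t0: 71 f3 11 7e
  t1: c7 71 f3 f3
  t2: c7 71 71 f3
  t3: f3 71 71 c7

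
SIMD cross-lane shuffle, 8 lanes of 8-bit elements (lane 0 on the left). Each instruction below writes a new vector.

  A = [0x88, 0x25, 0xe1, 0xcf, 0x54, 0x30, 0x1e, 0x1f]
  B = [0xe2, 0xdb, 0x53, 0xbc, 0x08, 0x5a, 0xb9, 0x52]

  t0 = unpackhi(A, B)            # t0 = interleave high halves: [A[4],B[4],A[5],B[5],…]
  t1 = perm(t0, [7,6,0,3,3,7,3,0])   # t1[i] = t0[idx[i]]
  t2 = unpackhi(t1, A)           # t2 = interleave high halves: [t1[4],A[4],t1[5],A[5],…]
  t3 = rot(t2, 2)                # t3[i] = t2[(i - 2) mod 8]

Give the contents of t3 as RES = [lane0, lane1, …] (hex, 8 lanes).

t0 = [0x54, 0x08, 0x30, 0x5a, 0x1e, 0xb9, 0x1f, 0x52]
t1 = [0x52, 0x1f, 0x54, 0x5a, 0x5a, 0x52, 0x5a, 0x54]
t2 = [0x5a, 0x54, 0x52, 0x30, 0x5a, 0x1e, 0x54, 0x1f]
t3 = [0x54, 0x1f, 0x5a, 0x54, 0x52, 0x30, 0x5a, 0x1e]

RES = [0x54, 0x1f, 0x5a, 0x54, 0x52, 0x30, 0x5a, 0x1e]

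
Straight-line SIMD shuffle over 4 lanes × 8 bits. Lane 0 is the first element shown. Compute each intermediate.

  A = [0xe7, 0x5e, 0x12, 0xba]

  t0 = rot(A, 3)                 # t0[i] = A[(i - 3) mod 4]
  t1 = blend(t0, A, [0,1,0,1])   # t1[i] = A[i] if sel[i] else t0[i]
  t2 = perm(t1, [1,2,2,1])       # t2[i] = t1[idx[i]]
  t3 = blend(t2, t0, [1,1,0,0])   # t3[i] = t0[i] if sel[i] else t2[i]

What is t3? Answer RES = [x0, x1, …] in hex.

RES = [ 0x5e  0x12  0xba  0x5e ]

  t0: 5e 12 ba e7
  t1: 5e 5e ba ba
  t2: 5e ba ba 5e
  t3: 5e 12 ba 5e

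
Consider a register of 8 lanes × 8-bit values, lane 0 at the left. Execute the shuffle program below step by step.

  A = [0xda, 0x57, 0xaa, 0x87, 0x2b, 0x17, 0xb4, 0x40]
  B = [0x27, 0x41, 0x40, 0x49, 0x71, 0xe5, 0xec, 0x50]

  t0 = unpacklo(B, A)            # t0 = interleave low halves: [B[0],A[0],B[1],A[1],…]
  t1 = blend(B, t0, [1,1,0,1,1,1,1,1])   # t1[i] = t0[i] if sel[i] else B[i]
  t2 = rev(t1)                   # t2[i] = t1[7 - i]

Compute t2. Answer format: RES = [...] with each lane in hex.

→ t0 |27|da|41|57|40|aa|49|87|
→ t1 |27|da|40|57|40|aa|49|87|
→ t2 |87|49|aa|40|57|40|da|27|

RES = [ 0x87  0x49  0xaa  0x40  0x57  0x40  0xda  0x27 ]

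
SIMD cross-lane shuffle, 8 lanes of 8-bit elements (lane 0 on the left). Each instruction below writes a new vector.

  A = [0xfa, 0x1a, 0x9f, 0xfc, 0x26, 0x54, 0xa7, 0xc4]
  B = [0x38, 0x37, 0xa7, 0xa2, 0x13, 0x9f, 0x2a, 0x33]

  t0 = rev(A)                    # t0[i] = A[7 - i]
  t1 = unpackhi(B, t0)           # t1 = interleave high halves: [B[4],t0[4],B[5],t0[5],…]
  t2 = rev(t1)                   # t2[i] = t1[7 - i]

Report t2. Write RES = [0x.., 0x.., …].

t0 = [0xc4, 0xa7, 0x54, 0x26, 0xfc, 0x9f, 0x1a, 0xfa]
t1 = [0x13, 0xfc, 0x9f, 0x9f, 0x2a, 0x1a, 0x33, 0xfa]
t2 = [0xfa, 0x33, 0x1a, 0x2a, 0x9f, 0x9f, 0xfc, 0x13]

RES = [ 0xfa  0x33  0x1a  0x2a  0x9f  0x9f  0xfc  0x13 ]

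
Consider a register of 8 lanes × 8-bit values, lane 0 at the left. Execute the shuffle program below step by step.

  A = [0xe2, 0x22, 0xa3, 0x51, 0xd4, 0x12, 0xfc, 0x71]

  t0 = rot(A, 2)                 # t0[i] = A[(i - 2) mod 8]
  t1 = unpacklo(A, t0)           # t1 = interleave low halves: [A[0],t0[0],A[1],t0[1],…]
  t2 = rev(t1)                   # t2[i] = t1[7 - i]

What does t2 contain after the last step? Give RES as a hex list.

RES = [0x22, 0x51, 0xe2, 0xa3, 0x71, 0x22, 0xfc, 0xe2]

  t0: fc 71 e2 22 a3 51 d4 12
  t1: e2 fc 22 71 a3 e2 51 22
  t2: 22 51 e2 a3 71 22 fc e2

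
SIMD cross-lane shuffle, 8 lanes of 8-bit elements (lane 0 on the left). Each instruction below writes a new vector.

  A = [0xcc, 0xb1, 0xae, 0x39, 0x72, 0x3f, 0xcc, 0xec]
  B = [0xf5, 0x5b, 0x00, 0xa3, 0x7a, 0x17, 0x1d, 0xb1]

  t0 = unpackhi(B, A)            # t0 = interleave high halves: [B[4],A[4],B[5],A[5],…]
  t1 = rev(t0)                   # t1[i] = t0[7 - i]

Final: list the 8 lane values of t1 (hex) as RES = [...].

→ t0 |7a|72|17|3f|1d|cc|b1|ec|
→ t1 |ec|b1|cc|1d|3f|17|72|7a|

RES = [0xec, 0xb1, 0xcc, 0x1d, 0x3f, 0x17, 0x72, 0x7a]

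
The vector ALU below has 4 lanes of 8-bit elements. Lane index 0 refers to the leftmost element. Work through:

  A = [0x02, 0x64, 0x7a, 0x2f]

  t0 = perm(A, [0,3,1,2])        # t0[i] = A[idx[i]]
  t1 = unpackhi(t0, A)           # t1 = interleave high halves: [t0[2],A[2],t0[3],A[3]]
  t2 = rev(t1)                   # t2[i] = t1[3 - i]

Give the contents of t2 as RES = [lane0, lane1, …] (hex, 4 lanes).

RES = [ 0x2f  0x7a  0x7a  0x64 ]

t0 = [0x02, 0x2f, 0x64, 0x7a]
t1 = [0x64, 0x7a, 0x7a, 0x2f]
t2 = [0x2f, 0x7a, 0x7a, 0x64]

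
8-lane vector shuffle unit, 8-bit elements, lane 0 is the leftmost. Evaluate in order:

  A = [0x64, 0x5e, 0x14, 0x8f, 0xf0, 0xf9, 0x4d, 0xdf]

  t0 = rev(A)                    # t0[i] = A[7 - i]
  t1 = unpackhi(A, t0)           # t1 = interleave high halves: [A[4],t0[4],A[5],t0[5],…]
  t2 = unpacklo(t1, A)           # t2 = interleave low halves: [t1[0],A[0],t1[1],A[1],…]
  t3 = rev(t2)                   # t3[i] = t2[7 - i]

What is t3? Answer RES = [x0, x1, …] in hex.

RES = [0x8f, 0x14, 0x14, 0xf9, 0x5e, 0x8f, 0x64, 0xf0]

  t0: df 4d f9 f0 8f 14 5e 64
  t1: f0 8f f9 14 4d 5e df 64
  t2: f0 64 8f 5e f9 14 14 8f
  t3: 8f 14 14 f9 5e 8f 64 f0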